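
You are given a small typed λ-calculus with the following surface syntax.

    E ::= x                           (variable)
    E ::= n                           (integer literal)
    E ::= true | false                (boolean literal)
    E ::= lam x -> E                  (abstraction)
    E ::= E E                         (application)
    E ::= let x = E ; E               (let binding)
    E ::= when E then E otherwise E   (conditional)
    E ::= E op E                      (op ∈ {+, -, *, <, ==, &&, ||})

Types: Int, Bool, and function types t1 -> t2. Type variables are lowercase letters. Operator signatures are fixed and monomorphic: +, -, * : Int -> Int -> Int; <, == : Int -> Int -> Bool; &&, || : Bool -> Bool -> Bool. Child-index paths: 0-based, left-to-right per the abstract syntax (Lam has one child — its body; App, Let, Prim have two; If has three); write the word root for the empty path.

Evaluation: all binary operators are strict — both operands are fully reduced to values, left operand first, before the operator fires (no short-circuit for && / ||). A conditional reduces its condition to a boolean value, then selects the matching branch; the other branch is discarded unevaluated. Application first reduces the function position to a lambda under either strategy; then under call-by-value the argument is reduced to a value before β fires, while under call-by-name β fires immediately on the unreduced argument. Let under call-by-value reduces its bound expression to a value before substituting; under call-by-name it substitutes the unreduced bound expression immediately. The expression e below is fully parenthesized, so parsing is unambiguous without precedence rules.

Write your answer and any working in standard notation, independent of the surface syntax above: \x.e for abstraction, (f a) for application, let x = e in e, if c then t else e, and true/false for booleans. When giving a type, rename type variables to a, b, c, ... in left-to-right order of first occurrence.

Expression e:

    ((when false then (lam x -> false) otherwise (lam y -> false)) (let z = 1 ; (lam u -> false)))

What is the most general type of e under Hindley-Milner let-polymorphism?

Answer: Bool

Derivation:
  unify Bool ~ Bool
\x._ : a -> Bool
\y._ : b -> Bool
  unify a -> Bool ~ b -> Bool
  unify a ~ b
  unify Bool ~ Bool
let z : Int
\u._ : c -> Bool
  unify b -> Bool ~ (c -> Bool) -> d
  unify b ~ c -> Bool
  unify Bool ~ d
_ _ : Bool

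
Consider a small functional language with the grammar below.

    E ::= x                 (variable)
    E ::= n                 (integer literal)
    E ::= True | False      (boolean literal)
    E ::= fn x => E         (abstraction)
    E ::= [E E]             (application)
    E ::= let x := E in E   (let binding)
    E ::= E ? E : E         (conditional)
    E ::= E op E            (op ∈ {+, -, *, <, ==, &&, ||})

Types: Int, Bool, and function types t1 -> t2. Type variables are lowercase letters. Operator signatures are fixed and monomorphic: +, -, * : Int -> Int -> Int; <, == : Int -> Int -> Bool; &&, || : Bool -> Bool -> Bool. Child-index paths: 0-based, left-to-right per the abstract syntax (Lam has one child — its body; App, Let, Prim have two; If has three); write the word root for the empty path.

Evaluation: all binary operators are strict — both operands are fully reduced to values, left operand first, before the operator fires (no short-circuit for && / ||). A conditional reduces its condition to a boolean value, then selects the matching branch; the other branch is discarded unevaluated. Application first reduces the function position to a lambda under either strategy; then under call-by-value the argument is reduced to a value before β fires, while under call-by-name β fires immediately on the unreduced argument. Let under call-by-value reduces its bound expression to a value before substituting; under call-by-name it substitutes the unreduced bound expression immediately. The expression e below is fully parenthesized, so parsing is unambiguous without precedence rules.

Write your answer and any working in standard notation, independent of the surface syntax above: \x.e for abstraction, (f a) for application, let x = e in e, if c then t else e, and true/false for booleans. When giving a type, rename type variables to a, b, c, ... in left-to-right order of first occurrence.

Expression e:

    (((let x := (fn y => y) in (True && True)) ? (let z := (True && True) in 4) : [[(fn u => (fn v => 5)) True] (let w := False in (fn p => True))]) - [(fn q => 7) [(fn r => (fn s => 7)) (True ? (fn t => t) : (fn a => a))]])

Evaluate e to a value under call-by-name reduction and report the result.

Working:
step 0: ((if (let x = (\y.y) in (true && true)) then (let z = (true && true) in 4) else (((\u.(\v.5)) true) (let w = false in (\p.true)))) - ((\q.7) ((\r.(\s.7)) (if true then (\t.t) else (\a.a)))))
step 1: [let@0.0] ((if (true && true) then (let z = (true && true) in 4) else (((\u.(\v.5)) true) (let w = false in (\p.true)))) - ((\q.7) ((\r.(\s.7)) (if true then (\t.t) else (\a.a)))))
step 2: [delta@0.0] ((if true then (let z = (true && true) in 4) else (((\u.(\v.5)) true) (let w = false in (\p.true)))) - ((\q.7) ((\r.(\s.7)) (if true then (\t.t) else (\a.a)))))
step 3: [if@0] ((let z = (true && true) in 4) - ((\q.7) ((\r.(\s.7)) (if true then (\t.t) else (\a.a)))))
step 4: [let@0] (4 - ((\q.7) ((\r.(\s.7)) (if true then (\t.t) else (\a.a)))))
step 5: [beta@1] (4 - 7)
step 6: [delta@root] -3

Answer: -3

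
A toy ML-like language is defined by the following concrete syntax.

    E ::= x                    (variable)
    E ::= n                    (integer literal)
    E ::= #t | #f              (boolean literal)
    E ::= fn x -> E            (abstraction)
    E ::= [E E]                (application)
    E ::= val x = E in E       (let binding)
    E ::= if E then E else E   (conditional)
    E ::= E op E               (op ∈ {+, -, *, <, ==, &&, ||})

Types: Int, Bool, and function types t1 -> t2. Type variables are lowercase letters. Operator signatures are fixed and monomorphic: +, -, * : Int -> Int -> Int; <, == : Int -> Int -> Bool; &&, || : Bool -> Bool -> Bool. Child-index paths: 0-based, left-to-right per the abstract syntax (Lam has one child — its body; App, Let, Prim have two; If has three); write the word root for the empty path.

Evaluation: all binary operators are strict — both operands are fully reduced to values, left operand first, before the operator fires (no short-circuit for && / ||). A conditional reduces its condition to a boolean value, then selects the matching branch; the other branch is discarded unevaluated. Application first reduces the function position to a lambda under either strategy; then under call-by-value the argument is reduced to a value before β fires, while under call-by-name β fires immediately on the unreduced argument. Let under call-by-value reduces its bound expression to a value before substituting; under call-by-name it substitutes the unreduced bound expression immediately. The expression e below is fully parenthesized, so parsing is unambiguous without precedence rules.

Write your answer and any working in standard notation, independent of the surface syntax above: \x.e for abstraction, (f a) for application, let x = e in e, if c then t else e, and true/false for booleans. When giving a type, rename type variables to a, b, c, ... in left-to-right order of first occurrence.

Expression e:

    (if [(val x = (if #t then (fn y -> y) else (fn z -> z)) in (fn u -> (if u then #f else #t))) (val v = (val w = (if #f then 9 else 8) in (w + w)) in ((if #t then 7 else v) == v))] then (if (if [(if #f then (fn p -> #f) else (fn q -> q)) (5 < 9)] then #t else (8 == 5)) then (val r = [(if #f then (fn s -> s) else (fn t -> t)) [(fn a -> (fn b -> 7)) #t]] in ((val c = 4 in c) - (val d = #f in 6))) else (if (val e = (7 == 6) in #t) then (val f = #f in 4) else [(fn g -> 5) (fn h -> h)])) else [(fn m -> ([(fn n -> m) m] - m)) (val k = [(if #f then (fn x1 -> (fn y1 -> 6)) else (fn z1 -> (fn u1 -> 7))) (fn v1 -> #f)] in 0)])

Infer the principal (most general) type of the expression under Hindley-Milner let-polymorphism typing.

Answer: Int

Working:
  unify Bool ~ Bool
y : a
\y._ : a -> a
z : b
\z._ : b -> b
  unify a -> a ~ b -> b
  unify a ~ b
  unify b ~ b
let x : forall. b -> b
u : c
  unify c ~ Bool
  unify Bool ~ Bool
\u._ : Bool -> Bool
  unify Bool ~ Bool
  unify Int ~ Int
let w : Int
w : Int
  unify Int ~ Int
w : Int
  unify Int ~ Int
let v : Int
  unify Bool ~ Bool
v : Int
  unify Int ~ Int
  unify Int ~ Int
v : Int
  unify Int ~ Int
  unify Bool -> Bool ~ Bool -> d
  unify Bool ~ Bool
  unify Bool ~ d
_ _ : Bool
  unify Bool ~ Bool
  unify Bool ~ Bool
\p._ : e -> Bool
q : f
\q._ : f -> f
  unify e -> Bool ~ f -> f
  unify e ~ f
  unify Bool ~ f
  unify Int ~ Int
  unify Int ~ Int
  unify Bool -> Bool ~ Bool -> g
  unify Bool ~ Bool
  unify Bool ~ g
_ _ : Bool
  unify Bool ~ Bool
  unify Int ~ Int
  unify Int ~ Int
  unify Bool ~ Bool
  unify Bool ~ Bool
  unify Bool ~ Bool
s : h
\s._ : h -> h
t : i
\t._ : i -> i
  unify h -> h ~ i -> i
  unify h ~ i
  unify i ~ i
\b._ : k -> Int
\a._ : j -> k -> Int
  unify j -> k -> Int ~ Bool -> l
  unify j ~ Bool
  unify k -> Int ~ l
_ _ : k -> Int
  unify i -> i ~ (k -> Int) -> m
  unify i ~ k -> Int
  unify k -> Int ~ m
_ _ : k -> Int
let r : forall. k -> Int
let c : Int
c : Int
  unify Int ~ Int
let d : Bool
  unify Int ~ Int
  unify Int ~ Int
  unify Int ~ Int
let e : Bool
  unify Bool ~ Bool
let f : Bool
\g._ : n -> Int
h : o
\h._ : o -> o
  unify n -> Int ~ (o -> o) -> p
  unify n ~ o -> o
  unify Int ~ p
_ _ : Int
  unify Int ~ Int
  unify Int ~ Int
m : q
\n._ : r -> q
m : q
  unify r -> q ~ q -> s
  unify r ~ q
  unify q ~ s
_ _ : s
  unify s ~ Int
m : Int
  unify Int ~ Int
\m._ : Int -> Int
  unify Bool ~ Bool
\y1._ : u -> Int
\x1._ : t -> u -> Int
\u1._ : w -> Int
\z1._ : v -> w -> Int
  unify t -> u -> Int ~ v -> w -> Int
  unify t ~ v
  unify u -> Int ~ w -> Int
  unify u ~ w
  unify Int ~ Int
\v1._ : x -> Bool
  unify v -> w -> Int ~ (x -> Bool) -> y
  unify v ~ x -> Bool
  unify w -> Int ~ y
_ _ : w -> Int
let k : forall. w -> Int
  unify Int -> Int ~ Int -> z
  unify Int ~ Int
  unify Int ~ z
_ _ : Int
  unify Int ~ Int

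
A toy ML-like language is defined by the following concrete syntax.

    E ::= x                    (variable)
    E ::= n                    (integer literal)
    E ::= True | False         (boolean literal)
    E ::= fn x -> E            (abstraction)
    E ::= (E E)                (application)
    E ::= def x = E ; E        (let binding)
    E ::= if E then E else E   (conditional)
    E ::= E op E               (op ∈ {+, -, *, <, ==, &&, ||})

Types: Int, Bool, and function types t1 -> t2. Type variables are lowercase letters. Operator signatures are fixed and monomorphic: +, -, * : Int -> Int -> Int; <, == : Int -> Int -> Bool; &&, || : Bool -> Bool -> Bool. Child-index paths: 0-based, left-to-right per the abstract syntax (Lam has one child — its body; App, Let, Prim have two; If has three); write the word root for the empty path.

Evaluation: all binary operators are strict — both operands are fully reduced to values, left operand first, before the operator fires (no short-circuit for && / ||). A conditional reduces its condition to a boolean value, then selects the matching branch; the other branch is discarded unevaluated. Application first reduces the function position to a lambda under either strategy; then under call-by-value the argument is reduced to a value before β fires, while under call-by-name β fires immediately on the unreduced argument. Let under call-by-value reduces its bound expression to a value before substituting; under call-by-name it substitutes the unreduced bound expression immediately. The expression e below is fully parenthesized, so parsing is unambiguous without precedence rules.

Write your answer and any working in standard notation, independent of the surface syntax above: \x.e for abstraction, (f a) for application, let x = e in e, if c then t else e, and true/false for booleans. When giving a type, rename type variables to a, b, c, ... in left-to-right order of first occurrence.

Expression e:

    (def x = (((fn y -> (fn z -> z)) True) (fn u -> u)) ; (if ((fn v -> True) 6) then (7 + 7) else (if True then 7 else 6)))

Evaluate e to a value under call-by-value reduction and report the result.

Answer: 14

Working:
step 0: (let x = (((\y.(\z.z)) true) (\u.u)) in (if ((\v.true) 6) then (7 + 7) else (if true then 7 else 6)))
step 1: [beta@0.0] (let x = ((\z.z) (\u.u)) in (if ((\v.true) 6) then (7 + 7) else (if true then 7 else 6)))
step 2: [beta@0] (let x = (\u.u) in (if ((\v.true) 6) then (7 + 7) else (if true then 7 else 6)))
step 3: [let@root] (if ((\v.true) 6) then (7 + 7) else (if true then 7 else 6))
step 4: [beta@0] (if true then (7 + 7) else (if true then 7 else 6))
step 5: [if@root] (7 + 7)
step 6: [delta@root] 14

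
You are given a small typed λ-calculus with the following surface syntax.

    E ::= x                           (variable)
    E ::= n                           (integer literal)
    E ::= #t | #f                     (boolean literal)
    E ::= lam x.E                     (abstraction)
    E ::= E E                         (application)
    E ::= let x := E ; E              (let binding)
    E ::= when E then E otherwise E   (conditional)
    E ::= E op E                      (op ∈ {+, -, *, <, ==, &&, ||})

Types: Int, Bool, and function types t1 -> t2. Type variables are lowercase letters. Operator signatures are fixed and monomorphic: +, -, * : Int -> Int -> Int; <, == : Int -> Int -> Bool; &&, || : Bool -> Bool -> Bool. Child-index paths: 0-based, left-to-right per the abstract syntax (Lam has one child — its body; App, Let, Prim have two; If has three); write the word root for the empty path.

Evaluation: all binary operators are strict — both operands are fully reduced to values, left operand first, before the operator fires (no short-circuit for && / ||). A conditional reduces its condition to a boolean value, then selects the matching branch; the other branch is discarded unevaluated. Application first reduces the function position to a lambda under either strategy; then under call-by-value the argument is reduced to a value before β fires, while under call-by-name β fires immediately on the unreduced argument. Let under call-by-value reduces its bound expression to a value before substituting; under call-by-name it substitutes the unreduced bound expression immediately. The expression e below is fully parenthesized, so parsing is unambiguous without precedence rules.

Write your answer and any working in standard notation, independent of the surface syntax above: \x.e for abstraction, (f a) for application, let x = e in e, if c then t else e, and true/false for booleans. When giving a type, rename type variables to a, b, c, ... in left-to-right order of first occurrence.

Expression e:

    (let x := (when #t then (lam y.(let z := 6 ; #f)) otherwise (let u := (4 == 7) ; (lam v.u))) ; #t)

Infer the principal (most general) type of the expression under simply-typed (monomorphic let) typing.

Trace:
  unify Bool ~ Bool
let z : Int
\y._ : a -> Bool
  unify Int ~ Int
  unify Int ~ Int
let u : Bool
u : Bool
\v._ : b -> Bool
  unify a -> Bool ~ b -> Bool
  unify a ~ b
  unify Bool ~ Bool
let x : b -> Bool

Answer: Bool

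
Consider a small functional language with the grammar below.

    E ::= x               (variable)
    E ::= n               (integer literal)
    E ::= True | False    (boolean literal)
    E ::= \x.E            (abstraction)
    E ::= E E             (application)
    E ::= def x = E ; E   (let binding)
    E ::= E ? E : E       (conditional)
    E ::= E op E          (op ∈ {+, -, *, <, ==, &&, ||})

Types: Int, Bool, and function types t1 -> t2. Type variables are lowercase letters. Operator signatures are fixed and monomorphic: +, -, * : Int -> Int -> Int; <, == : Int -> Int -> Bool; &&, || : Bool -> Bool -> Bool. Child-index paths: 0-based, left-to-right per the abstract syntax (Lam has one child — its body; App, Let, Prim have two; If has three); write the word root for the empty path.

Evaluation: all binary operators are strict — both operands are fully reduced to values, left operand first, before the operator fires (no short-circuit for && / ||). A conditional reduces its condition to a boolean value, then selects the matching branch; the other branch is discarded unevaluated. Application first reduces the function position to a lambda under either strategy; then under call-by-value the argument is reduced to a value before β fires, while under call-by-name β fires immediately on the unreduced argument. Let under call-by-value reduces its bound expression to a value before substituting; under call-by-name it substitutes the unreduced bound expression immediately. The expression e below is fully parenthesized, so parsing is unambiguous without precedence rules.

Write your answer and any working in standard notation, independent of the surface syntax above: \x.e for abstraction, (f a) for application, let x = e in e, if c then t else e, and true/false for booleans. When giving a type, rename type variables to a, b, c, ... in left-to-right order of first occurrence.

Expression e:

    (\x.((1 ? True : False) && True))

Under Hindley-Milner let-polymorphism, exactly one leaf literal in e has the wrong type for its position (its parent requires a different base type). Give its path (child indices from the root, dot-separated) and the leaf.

Answer: 0.0.0 : 1

Trace:
  unify Int ~ Bool
  FAIL: mismatch Int ~ Bool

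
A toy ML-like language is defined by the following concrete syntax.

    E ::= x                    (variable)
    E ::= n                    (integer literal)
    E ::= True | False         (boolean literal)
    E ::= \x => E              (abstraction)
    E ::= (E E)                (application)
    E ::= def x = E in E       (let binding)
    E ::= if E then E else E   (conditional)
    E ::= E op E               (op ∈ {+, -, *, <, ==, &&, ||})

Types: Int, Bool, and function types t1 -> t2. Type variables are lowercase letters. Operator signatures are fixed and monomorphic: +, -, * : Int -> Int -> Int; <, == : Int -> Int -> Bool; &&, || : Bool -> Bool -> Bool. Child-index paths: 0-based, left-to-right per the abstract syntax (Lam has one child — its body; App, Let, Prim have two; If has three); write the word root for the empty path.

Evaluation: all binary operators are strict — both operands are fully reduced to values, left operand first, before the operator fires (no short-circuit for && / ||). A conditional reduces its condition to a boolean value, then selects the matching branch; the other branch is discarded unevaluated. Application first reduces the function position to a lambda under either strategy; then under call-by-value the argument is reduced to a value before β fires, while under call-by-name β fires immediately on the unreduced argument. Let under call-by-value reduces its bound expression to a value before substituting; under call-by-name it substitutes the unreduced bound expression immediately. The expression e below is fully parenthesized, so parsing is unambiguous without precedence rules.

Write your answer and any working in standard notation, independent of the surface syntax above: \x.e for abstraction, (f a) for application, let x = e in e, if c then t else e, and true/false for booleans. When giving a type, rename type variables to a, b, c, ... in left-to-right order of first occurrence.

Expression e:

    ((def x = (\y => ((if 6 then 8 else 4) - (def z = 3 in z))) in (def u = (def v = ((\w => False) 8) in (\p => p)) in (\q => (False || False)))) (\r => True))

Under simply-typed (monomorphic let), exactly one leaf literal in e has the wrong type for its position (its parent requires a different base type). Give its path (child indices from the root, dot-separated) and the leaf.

Working:
  unify Int ~ Bool
  FAIL: mismatch Int ~ Bool

Answer: 0.0.0.0.0 : 6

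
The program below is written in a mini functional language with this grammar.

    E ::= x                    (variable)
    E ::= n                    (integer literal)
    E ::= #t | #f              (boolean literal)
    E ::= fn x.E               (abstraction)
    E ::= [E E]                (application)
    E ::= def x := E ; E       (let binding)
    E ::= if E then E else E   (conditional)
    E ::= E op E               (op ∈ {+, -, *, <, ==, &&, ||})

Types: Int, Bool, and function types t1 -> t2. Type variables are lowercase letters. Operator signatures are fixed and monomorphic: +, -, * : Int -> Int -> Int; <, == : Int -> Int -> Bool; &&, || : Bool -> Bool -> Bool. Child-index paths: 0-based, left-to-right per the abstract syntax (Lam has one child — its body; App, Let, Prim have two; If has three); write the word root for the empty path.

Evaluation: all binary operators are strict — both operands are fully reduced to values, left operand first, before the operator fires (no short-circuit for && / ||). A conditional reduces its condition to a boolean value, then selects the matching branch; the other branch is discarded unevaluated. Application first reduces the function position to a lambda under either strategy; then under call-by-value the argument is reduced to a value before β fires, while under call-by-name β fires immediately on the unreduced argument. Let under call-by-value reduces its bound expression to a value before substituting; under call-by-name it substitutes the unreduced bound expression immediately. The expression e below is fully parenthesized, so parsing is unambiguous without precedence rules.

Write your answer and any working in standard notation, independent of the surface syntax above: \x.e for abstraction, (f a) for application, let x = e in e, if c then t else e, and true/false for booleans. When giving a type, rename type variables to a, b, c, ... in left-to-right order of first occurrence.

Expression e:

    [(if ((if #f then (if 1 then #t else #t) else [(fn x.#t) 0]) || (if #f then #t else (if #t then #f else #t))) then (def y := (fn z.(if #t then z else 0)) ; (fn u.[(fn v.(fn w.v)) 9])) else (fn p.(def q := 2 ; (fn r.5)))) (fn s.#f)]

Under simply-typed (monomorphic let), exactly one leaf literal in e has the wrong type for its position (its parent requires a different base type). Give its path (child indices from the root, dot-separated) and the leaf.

Trace:
  unify Bool ~ Bool
  unify Int ~ Bool
  FAIL: mismatch Int ~ Bool

Answer: 0.0.0.1.0 : 1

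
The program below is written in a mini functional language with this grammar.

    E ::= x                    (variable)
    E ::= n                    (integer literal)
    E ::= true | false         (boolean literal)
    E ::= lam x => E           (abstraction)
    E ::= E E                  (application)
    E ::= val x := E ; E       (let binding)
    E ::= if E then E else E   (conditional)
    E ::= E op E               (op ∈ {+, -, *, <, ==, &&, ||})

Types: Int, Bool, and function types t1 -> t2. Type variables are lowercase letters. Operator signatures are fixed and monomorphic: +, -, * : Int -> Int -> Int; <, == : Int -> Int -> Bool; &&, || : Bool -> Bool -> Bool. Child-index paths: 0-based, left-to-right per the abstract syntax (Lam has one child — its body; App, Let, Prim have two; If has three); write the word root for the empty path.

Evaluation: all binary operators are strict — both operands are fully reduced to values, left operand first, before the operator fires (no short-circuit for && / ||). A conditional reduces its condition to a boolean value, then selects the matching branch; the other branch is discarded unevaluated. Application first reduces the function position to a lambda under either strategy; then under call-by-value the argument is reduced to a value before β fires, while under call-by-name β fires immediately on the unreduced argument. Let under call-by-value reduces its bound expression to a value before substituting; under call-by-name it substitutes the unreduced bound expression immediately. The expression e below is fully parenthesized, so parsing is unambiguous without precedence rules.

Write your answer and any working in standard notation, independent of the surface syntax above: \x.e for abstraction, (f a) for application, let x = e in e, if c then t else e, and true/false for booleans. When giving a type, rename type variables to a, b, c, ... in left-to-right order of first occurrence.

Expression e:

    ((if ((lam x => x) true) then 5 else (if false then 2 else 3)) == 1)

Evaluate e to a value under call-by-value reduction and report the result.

Answer: false

Trace:
step 0: ((if ((\x.x) true) then 5 else (if false then 2 else 3)) == 1)
step 1: [beta@0.0] ((if true then 5 else (if false then 2 else 3)) == 1)
step 2: [if@0] (5 == 1)
step 3: [delta@root] false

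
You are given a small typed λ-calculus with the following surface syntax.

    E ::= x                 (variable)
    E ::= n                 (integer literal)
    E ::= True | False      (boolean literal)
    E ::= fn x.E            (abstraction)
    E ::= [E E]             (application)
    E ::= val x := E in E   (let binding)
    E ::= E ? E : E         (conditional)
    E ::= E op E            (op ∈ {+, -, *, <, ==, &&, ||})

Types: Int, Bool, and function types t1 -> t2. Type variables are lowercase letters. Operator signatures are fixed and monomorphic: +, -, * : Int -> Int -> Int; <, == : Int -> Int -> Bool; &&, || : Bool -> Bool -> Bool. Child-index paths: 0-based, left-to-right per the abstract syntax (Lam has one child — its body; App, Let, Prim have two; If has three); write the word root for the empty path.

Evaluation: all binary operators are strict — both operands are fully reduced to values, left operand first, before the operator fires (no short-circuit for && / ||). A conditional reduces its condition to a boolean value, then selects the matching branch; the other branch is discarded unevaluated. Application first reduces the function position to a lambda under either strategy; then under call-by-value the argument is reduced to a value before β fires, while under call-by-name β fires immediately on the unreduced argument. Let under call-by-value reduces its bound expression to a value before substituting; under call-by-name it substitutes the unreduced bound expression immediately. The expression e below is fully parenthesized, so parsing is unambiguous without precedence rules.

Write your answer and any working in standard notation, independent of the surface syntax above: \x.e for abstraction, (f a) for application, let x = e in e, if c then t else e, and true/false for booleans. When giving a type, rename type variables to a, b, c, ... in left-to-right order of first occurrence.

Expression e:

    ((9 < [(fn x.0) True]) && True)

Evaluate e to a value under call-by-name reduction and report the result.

Derivation:
step 0: ((9 < ((\x.0) true)) && true)
step 1: [beta@0.1] ((9 < 0) && true)
step 2: [delta@0] (false && true)
step 3: [delta@root] false

Answer: false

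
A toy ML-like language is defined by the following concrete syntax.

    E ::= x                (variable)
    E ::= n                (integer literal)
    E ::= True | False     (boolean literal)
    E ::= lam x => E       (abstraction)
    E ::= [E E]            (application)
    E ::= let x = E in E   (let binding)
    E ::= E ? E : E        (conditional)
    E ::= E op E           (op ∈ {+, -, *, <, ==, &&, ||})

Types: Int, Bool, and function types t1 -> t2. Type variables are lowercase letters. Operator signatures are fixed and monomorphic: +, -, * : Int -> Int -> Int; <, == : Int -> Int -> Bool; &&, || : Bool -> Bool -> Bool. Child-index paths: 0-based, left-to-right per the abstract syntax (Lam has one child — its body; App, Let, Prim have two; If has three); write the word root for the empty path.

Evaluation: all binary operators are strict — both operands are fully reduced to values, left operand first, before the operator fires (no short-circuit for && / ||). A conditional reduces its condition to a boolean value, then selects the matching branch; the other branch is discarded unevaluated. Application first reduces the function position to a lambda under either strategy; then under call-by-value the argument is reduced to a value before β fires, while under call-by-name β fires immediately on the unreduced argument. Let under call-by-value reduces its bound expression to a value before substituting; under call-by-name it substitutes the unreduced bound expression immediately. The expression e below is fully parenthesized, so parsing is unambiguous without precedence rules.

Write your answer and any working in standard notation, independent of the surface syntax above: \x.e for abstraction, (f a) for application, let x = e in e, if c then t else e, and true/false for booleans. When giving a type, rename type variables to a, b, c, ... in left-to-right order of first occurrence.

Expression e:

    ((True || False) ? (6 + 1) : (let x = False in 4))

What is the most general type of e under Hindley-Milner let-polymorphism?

Working:
  unify Bool ~ Bool
  unify Bool ~ Bool
  unify Bool ~ Bool
  unify Int ~ Int
  unify Int ~ Int
let x : Bool
  unify Int ~ Int

Answer: Int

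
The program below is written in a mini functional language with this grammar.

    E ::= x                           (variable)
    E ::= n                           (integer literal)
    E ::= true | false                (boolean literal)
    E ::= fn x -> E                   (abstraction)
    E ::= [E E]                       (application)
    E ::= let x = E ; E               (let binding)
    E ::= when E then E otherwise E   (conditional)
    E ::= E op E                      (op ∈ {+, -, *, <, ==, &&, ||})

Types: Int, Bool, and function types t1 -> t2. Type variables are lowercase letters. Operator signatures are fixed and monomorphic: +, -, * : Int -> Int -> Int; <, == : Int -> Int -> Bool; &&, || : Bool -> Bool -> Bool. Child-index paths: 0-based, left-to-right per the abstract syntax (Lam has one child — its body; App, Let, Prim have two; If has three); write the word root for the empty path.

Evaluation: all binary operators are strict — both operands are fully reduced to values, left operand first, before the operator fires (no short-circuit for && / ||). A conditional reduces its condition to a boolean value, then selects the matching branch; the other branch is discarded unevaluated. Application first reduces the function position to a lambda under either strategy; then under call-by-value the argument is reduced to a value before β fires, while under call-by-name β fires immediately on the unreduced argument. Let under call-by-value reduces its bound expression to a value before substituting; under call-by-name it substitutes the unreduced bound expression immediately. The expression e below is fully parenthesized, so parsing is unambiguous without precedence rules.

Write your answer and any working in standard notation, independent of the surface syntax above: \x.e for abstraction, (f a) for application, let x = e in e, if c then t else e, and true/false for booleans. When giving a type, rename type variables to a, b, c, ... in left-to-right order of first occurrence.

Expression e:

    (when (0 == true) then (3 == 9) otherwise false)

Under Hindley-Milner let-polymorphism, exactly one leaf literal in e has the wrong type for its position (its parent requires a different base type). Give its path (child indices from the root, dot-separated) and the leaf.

Answer: 0.1 : true

Working:
  unify Int ~ Int
  unify Bool ~ Int
  FAIL: mismatch Bool ~ Int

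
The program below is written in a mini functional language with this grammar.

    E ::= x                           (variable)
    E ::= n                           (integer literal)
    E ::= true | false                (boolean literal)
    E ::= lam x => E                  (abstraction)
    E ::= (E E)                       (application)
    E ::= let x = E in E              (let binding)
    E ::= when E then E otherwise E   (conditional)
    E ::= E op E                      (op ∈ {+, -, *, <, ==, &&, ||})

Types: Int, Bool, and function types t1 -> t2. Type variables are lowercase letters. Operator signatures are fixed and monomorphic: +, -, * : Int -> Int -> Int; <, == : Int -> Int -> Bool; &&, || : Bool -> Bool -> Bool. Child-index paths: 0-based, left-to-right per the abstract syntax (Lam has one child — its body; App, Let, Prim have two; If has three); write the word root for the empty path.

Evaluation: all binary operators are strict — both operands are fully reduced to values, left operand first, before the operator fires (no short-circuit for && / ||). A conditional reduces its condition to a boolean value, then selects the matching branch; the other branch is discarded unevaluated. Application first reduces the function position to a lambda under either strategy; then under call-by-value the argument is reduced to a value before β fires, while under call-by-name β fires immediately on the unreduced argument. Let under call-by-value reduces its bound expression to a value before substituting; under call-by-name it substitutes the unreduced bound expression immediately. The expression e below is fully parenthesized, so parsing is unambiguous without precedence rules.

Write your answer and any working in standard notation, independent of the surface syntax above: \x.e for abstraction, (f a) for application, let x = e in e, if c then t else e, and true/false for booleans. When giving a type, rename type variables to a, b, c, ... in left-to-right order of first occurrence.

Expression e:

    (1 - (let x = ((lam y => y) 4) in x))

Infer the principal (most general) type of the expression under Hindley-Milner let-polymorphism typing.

Answer: Int

Working:
  unify Int ~ Int
y : a
\y._ : a -> a
  unify a -> a ~ Int -> b
  unify a ~ Int
  unify Int ~ b
_ _ : Int
let x : Int
x : Int
  unify Int ~ Int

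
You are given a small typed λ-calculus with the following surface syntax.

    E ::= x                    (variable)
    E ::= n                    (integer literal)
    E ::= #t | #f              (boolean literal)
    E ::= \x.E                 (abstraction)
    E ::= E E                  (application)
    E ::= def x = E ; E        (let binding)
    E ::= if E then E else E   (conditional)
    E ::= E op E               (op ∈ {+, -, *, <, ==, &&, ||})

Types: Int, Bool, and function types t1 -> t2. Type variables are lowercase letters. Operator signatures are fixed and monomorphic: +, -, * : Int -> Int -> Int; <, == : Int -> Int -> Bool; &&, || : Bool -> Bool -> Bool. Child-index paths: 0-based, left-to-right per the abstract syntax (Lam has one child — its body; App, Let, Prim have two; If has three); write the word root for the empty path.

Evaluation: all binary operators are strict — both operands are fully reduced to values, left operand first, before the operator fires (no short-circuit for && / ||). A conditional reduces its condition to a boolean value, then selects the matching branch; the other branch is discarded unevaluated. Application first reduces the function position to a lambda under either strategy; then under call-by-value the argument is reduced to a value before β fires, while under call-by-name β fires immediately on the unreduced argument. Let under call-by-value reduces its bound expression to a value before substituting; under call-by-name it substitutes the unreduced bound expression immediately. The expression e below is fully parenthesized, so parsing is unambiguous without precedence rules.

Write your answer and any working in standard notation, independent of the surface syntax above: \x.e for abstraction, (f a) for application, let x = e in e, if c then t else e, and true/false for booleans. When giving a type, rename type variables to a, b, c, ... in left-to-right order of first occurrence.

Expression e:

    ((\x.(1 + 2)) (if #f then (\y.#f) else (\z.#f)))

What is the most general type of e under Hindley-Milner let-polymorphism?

Answer: Int

Derivation:
  unify Int ~ Int
  unify Int ~ Int
\x._ : a -> Int
  unify Bool ~ Bool
\y._ : b -> Bool
\z._ : c -> Bool
  unify b -> Bool ~ c -> Bool
  unify b ~ c
  unify Bool ~ Bool
  unify a -> Int ~ (c -> Bool) -> d
  unify a ~ c -> Bool
  unify Int ~ d
_ _ : Int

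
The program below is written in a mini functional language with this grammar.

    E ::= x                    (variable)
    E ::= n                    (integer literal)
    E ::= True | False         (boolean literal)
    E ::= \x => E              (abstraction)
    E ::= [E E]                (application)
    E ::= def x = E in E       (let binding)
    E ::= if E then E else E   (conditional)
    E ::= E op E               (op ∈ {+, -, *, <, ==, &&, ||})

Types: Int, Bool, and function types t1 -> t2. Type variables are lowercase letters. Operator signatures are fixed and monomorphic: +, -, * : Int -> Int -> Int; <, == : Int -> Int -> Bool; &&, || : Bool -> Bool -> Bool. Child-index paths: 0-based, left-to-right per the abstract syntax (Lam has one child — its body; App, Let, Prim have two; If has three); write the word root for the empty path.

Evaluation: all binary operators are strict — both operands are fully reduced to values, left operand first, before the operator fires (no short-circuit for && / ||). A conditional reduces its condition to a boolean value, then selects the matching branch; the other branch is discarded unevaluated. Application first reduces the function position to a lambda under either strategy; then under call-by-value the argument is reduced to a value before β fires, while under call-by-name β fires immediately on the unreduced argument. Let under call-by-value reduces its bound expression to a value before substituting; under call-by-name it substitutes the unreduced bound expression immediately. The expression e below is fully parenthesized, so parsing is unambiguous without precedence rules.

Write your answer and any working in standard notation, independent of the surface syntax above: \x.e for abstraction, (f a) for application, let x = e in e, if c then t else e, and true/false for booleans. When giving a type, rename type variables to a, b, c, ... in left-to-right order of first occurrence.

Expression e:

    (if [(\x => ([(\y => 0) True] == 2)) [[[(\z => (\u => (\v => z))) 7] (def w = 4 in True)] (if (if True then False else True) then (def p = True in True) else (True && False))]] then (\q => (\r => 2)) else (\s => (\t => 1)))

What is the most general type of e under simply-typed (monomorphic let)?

Answer: a -> b -> Int

Working:
\y._ : b -> Int
  unify b -> Int ~ Bool -> c
  unify b ~ Bool
  unify Int ~ c
_ _ : Int
  unify Int ~ Int
  unify Int ~ Int
\x._ : a -> Bool
z : d
\v._ : f -> d
\u._ : e -> f -> d
\z._ : d -> e -> f -> d
  unify d -> e -> f -> d ~ Int -> g
  unify d ~ Int
  unify e -> f -> Int ~ g
_ _ : e -> f -> Int
let w : Int
  unify e -> f -> Int ~ Bool -> h
  unify e ~ Bool
  unify f -> Int ~ h
_ _ : f -> Int
  unify Bool ~ Bool
  unify Bool ~ Bool
  unify Bool ~ Bool
let p : Bool
  unify Bool ~ Bool
  unify Bool ~ Bool
  unify Bool ~ Bool
  unify f -> Int ~ Bool -> i
  unify f ~ Bool
  unify Int ~ i
_ _ : Int
  unify a -> Bool ~ Int -> j
  unify a ~ Int
  unify Bool ~ j
_ _ : Bool
  unify Bool ~ Bool
\r._ : l -> Int
\q._ : k -> l -> Int
\t._ : n -> Int
\s._ : m -> n -> Int
  unify k -> l -> Int ~ m -> n -> Int
  unify k ~ m
  unify l -> Int ~ n -> Int
  unify l ~ n
  unify Int ~ Int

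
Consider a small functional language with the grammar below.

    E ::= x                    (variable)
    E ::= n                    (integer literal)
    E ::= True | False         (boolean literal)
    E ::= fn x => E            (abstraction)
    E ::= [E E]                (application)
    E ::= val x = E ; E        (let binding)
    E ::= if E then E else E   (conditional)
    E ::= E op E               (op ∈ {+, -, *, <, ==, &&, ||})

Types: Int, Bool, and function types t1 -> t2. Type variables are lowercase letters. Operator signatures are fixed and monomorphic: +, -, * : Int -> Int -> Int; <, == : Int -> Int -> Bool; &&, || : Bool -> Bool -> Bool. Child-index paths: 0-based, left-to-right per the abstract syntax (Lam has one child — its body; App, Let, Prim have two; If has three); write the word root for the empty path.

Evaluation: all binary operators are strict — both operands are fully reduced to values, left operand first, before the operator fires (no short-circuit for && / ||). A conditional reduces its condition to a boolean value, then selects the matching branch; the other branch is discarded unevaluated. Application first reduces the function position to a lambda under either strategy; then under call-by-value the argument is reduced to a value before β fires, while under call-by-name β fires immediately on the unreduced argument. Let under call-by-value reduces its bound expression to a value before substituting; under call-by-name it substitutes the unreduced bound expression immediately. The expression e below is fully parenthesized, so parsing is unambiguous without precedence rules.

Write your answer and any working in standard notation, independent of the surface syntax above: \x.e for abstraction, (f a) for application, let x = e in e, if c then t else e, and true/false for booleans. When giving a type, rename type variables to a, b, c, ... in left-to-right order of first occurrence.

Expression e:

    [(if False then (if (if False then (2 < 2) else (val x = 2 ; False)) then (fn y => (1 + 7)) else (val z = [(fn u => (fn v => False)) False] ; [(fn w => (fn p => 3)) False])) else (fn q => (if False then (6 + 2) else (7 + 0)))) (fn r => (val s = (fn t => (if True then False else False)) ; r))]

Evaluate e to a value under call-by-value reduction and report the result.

Derivation:
step 0: ((if false then (if (if false then (2 < 2) else (let x = 2 in false)) then (\y.(1 + 7)) else (let z = ((\u.(\v.false)) false) in ((\w.(\p.3)) false))) else (\q.(if false then (6 + 2) else (7 + 0)))) (\r.(let s = (\t.(if true then false else false)) in r)))
step 1: [if@0] ((\q.(if false then (6 + 2) else (7 + 0))) (\r.(let s = (\t.(if true then false else false)) in r)))
step 2: [beta@root] (if false then (6 + 2) else (7 + 0))
step 3: [if@root] (7 + 0)
step 4: [delta@root] 7

Answer: 7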